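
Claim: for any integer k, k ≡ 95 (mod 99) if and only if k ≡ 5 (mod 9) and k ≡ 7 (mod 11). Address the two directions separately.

(←) If k ≡ 5 (mod 9) and k ≡ 7 (mod 11), then by the Chinese remainder theorem k ≡ 95 (mod 99). This is exactly k ≡ 95 (mod 99).

(→) Suppose k ≡ 95 (mod 99); write k = 99j + 95. Since 9 ∣ 99, reducing mod 9 gives k ≡ 95 ≡ 5 (mod 9); since 11 ∣ 99, reducing mod 11 gives k ≡ 95 ≡ 7 (mod 11).

Both directions hold.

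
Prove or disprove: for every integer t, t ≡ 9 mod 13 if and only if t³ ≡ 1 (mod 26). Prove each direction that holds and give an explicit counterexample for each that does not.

Neither direction holds.

(⟹) This fails: take t = 22. Then 22 ≡ 9 (mod 13), but 22³ = 10648 ≡ 14 (mod 26), not 1.

(⟸) This fails: take t = 1. Then 1³ = 1 ≡ 1 (mod 26), yet 1 ≡ 1 (mod 13), not 9.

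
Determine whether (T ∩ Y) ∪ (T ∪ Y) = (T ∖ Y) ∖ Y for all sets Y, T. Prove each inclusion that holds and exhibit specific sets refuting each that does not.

(⟹) This inclusion fails. Take Y = {1}, T = ∅; then 1 ∈ (T ∩ Y) ∪ (T ∪ Y) but 1 ∉ (T ∖ Y) ∖ Y.

(⟸) Let x ∈ (T ∖ Y) ∖ Y. Then x ∈ T and x ∉ Y, from which x ∈ (T ∩ Y) ∪ (T ∪ Y).

The sets are not equal: only the reverse inclusion holds.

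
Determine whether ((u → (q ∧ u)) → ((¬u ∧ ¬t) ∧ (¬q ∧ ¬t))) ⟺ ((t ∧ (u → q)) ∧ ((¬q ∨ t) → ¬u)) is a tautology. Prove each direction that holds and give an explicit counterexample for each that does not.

(⇒) fails and (⇐) fails.

(→) This fails. Under u = F, t = F, q = F, the left side is true but the right side is false.

(←) This fails. Under u = F, t = T, q = F, the left side is false but the right side is true.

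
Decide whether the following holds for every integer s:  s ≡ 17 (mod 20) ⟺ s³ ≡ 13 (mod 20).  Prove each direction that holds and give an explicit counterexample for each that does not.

[⇒] Suppose s ≡ 17 (mod 20). Write s = 20j + 17. Then (20j + 17)³ = 8000j³ + 20400j² + 17340j + 4913 = 20(400j³ + 1020j² + 867j + 245) + 13, so s³ ≡ 13 (mod 20).

[⇐] Conversely, suppose s³ ≡ 13 (mod 20). The only residue r in {0, …, 19} with r³ ≡ 13 (mod 20) is r = 17, so s ≡ 17 (mod 20).

Both directions hold.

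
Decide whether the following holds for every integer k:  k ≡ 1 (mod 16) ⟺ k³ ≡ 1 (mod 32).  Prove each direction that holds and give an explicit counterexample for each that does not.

The forward direction fails; the converse holds.

(⇒) This fails: take k = 17. Then 17 ≡ 1 (mod 16), but 17³ = 4913 ≡ 17 (mod 32), not 1.

(⇐) Conversely, the residues r modulo 32 with r³ ≡ 1 (mod 32) are exactly {1}, and each is ≡ 1 (mod 16).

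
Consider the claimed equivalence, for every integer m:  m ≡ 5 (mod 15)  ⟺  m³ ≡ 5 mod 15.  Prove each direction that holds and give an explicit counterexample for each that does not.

Equivalent; both directions hold.

(⇒) Suppose m ≡ 5 (mod 15). Write m = 15j + 5. Then (15j + 5)³ = 3375j³ + 3375j² + 1125j + 125 = 15(225j³ + 225j² + 75j + 8) + 5, so m³ ≡ 5 (mod 15).

(⇐) Conversely, suppose m³ ≡ 5 (mod 15). The only residue r in {0, …, 14} with r³ ≡ 5 (mod 15) is r = 5, so m ≡ 5 (mod 15).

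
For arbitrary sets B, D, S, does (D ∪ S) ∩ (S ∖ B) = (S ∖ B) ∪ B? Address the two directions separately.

(⟹) Let x ∈ (D ∪ S) ∩ (S ∖ B). Then either x ∈ S and x ∉ B, D; or x ∈ D ∩ S and x ∉ B. In each case x ∈ (S ∖ B) ∪ B, so (D ∪ S) ∩ (S ∖ B) ⊆ (S ∖ B) ∪ B.

(⟸) This inclusion fails. Take B = {1}, D = ∅, S = ∅; then 1 ∈ (S ∖ B) ∪ B but 1 ∉ (D ∪ S) ∩ (S ∖ B).

(⊆) holds; (⊇) fails.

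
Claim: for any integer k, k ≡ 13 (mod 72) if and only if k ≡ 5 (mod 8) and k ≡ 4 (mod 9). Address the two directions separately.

Converse. If k ≡ 5 (mod 8) and k ≡ 4 (mod 9), then by the Chinese remainder theorem k ≡ 13 (mod 72). This is exactly k ≡ 13 (mod 72).

Forward direction. Suppose k ≡ 13 (mod 72); write k = 72j + 13. Since 8 ∣ 72, reducing mod 8 gives k ≡ 13 ≡ 5 (mod 8); since 9 ∣ 72, reducing mod 9 gives k ≡ 13 ≡ 4 (mod 9).

Both directions hold; the statement is true.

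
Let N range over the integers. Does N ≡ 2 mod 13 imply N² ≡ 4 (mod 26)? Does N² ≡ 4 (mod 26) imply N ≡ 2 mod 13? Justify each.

Both directions fail.

(⟹) This fails: take N = 15. Then 15 ≡ 2 (mod 13), but 15² = 225 ≡ 17 (mod 26), not 4.

(⟸) This fails: take N = 24. Then 24² = 576 ≡ 4 (mod 26), yet 24 ≡ 11 (mod 13), not 2.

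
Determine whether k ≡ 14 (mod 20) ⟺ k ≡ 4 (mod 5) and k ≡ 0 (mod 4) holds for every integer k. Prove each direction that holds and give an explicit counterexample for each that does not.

Both directions fail.

(⇒) This fails: k = 14 gives 14 ≡ 14 (mod 20) but 14 ≡ 2 (mod 4), so the conjunction on the right does not hold.

(⇐) This fails: k = 4 satisfies both congruences on the right (4 ≡ 4 mod 5 and 4 ≡ 0 mod 4) yet 4 ≡ 4 (mod 20), not 14.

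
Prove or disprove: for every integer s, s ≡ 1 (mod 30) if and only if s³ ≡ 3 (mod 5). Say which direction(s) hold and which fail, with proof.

Neither implication holds.

Forward direction. This fails: take s = 1. Then 1 ≡ 1 (mod 30), but 1³ = 1 ≡ 1 (mod 5), not 3.

Converse. This fails: take s = 2. Then 2³ = 8 ≡ 3 (mod 5), yet 2 ≡ 2 (mod 30), not 1.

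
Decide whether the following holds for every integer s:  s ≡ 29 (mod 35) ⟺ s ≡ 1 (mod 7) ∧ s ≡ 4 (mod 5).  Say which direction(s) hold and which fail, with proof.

Forward direction. Suppose s ≡ 29 (mod 35); write s = 35j + 29. Since 7 ∣ 35, reducing mod 7 gives s ≡ 29 ≡ 1 (mod 7); since 5 ∣ 35, reducing mod 5 gives s ≡ 29 ≡ 4 (mod 5).

Converse. If s ≡ 1 (mod 7) and s ≡ 4 (mod 5), then by the Chinese remainder theorem s ≡ 29 (mod 35). This is exactly s ≡ 29 (mod 35).

Equivalent; both directions hold.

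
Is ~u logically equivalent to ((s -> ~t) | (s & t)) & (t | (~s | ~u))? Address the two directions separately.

(⇒) Assume the antecedent. If s is true, the antecedent forces (s = T, u = F, t = F) or (s = T, u = F, t = T), and the consequent holds there. If s is false, the consequent reduces to true regardless of the other variables. Either way the consequent holds.

(⇐) This fails. Under s = F, u = T, t = F, the left side is false but the right side is true.

Only the forward implication holds.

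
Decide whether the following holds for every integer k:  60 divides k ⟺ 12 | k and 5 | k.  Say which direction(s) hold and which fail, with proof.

The biconditional holds.

(⟹) If 60 ∣ k, write k = 60q. Since 60 = 5·12, k = 12·(5q), so 12 ∣ k; and since 60 = 12·5, k = 5·(12q), so 5 ∣ k.

(⟸) Suppose 12 ∣ k and 5 ∣ k. Any common multiple of 12 and 5 is a multiple of their lcm; here gcd(12, 5) = 1, so lcm(12, 5) = 12·5 = 60, so 60 ∣ k.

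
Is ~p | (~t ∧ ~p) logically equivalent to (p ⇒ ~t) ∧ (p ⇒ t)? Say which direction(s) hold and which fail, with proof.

Both directions hold.

[⇒] Assume the antecedent. If t is true, the antecedent forces (t = T, p = F), and (p ⇒ ~t) ∧ (p ⇒ t) holds there. If t is false, the antecedent forces (t = F, p = F), and (p ⇒ ~t) ∧ (p ⇒ t) holds there. Either way (p ⇒ ~t) ∧ (p ⇒ t) holds.

[⇐] Assume the antecedent. If t is true, the antecedent forces (t = T, p = F), and ~p | (~t ∧ ~p) holds there. If t is false, the antecedent forces (t = F, p = F), and ~p | (~t ∧ ~p) holds there. Either way ~p | (~t ∧ ~p) holds.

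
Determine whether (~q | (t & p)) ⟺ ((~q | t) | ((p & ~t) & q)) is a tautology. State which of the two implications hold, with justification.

(→) Assume the antecedent. If p is true, (~q | t) | ((p & ~t) & q) reduces to true regardless of the other variables. If p is false, the antecedent forces (p = F, t = F, q = F) or (p = F, t = T, q = F), and (~q | t) | ((p & ~t) & q) holds there. Either way (~q | t) | ((p & ~t) & q) holds.

(←) This fails. Under p = T, t = F, q = T, the left side is false but the right side is true.

The forward direction holds; the converse fails.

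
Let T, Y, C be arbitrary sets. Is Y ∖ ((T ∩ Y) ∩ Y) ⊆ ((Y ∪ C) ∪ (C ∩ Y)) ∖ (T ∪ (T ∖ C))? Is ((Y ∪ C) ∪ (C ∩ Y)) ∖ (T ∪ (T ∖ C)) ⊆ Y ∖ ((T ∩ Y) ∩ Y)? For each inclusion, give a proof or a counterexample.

(⊆) holds; (⊇) fails.

(⊇) This inclusion fails. Take T = ∅, Y = ∅, C = {1}; then 1 ∈ ((Y ∪ C) ∪ (C ∩ Y)) ∖ (T ∪ (T ∖ C)) but 1 ∉ Y ∖ ((T ∩ Y) ∩ Y).

(⊆) Let x ∈ Y ∖ ((T ∩ Y) ∩ Y). Then either x ∈ Y and x ∉ T, C; or x ∈ Y ∩ C and x ∉ T. In each case x ∈ ((Y ∪ C) ∪ (C ∩ Y)) ∖ (T ∪ (T ∖ C)), so Y ∖ ((T ∩ Y) ∩ Y) ⊆ ((Y ∪ C) ∪ (C ∩ Y)) ∖ (T ∪ (T ∖ C)).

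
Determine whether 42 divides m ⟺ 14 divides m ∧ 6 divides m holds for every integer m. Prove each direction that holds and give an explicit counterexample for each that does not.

Converse. Suppose 14 ∣ m and 6 ∣ m. Any common multiple of 14 and 6 is a multiple of their lcm; here lcm(14, 6) = 14·6/gcd(14, 6) = 84/2 = 42, so 42 ∣ m.

Forward direction. If 42 ∣ m, write m = 42q. Since 42 = 3·14, m = 14·(3q), so 14 ∣ m; and since 42 = 7·6, m = 6·(7q), so 6 ∣ m.

Both implications hold.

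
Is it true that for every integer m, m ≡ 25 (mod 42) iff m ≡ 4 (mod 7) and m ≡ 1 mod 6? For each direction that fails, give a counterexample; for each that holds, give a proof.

[⇒] Suppose m ≡ 25 (mod 42); write m = 42j + 25. Since 7 ∣ 42, reducing mod 7 gives m ≡ 25 ≡ 4 (mod 7); since 6 ∣ 42, reducing mod 6 gives m ≡ 25 ≡ 1 (mod 6).

[⇐] Conversely, if m ≡ 4 (mod 7) and m ≡ 1 (mod 6), then by the Chinese remainder theorem m ≡ 25 (mod 42). This is exactly m ≡ 25 (mod 42).

The biconditional holds.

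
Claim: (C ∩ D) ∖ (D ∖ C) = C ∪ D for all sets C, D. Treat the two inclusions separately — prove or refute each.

Only the forward inclusion holds.

Forward inclusion. Let x ∈ (C ∩ D) ∖ (D ∖ C). Then x ∈ C ∩ D, from which x ∈ C ∪ D.

Reverse inclusion. This inclusion fails. Take C = {1}, D = ∅; then 1 ∈ C ∪ D but 1 ∉ (C ∩ D) ∖ (D ∖ C).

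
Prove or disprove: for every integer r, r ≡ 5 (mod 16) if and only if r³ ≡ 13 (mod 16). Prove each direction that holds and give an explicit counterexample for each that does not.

(⇒) Suppose r ≡ 5 (mod 16). Write r = 16j + 5. Then (16j + 5)³ = 4096j³ + 3840j² + 1200j + 125 = 16(256j³ + 240j² + 75j + 7) + 13, so r³ ≡ 13 (mod 16).

(⇐) Conversely, suppose r³ ≡ 13 (mod 16). The only residue r in {0, …, 15} with r³ ≡ 13 (mod 16) is r = 5, so r ≡ 5 (mod 16).

The biconditional holds.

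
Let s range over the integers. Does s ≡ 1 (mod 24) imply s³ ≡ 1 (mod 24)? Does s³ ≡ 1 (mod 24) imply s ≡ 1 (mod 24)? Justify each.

[⇒] Suppose s ≡ 1 (mod 24). Write s = 24j + 1. Then (24j + 1)³ = 13824j³ + 1728j² + 72j + 1 = 24(576j³ + 72j² + 3j) + 1, so s³ ≡ 1 (mod 24).

[⇐] Conversely, suppose s³ ≡ 1 (mod 24). The only residue r in {0, …, 23} with r³ ≡ 1 (mod 24) is r = 1, so s ≡ 1 (mod 24).

The biconditional holds.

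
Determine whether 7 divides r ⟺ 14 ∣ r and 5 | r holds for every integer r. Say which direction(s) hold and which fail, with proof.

Forward direction. This fails: take r = 7. Certainly 7 ∣ 7, but 14 ∤ 7.

Converse. Suppose 14 ∣ r and 5 ∣ r. Any common multiple of 14 and 5 is a multiple of their lcm; here gcd(14, 5) = 1, so lcm(14, 5) = 14·5 = 70, so 70 ∣ r. Since 7 ∣ 70, it follows that 7 ∣ r.

The forward direction fails; the converse holds.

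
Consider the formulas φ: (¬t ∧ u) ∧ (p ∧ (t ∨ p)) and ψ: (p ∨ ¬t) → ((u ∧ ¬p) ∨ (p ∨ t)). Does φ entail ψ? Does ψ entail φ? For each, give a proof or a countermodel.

Not equivalent: only (⇒) holds.

(→) Assume the antecedent. If u is true, the consequent reduces to true regardless of the other variables. If u is false, the antecedent cannot hold. Either way the consequent holds.

(←) This fails. Under u = T, p = F, t = F, the left side is false but the right side is true.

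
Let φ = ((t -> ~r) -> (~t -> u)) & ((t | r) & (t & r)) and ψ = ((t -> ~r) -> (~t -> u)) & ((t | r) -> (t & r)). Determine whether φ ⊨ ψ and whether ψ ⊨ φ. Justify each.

(←) This fails. Under t = F, r = F, u = T, the left side is false but the right side is true.

(→) Assume the antecedent. If t is true, the antecedent forces (t = T, r = T, u = F) or (t = T, r = T, u = T), and the consequent holds there. If t is false, the antecedent cannot hold. Either way the consequent holds.

Only the forward implication holds.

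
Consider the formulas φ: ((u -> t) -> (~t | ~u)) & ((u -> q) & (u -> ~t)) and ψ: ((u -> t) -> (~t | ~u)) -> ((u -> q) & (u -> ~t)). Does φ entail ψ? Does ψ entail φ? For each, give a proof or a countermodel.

Converse. This fails. Under u = T, q = F, t = T, the left side is false but the right side is true.

Forward direction. Assume the antecedent. If u is true, the antecedent forces (u = T, q = T, t = F), and the consequent holds there. If u is false, the consequent reduces to true regardless of the other variables. Either way the consequent holds.

(⇒) holds; (⇐) fails.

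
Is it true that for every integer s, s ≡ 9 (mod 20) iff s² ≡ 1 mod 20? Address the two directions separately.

[⇒] Suppose s ≡ 9 (mod 20). Write s = 20j + 9. Then (20j + 9)² = 400j² + 360j + 81 = 20(20j² + 18j + 4) + 1, so s² ≡ 1 (mod 20).

[⇐] This fails: take s = 1. Then 1² = 1 ≡ 1 (mod 20), yet 1 ≡ 1 (mod 20), not 9.

Not equivalent: only (⇒) holds.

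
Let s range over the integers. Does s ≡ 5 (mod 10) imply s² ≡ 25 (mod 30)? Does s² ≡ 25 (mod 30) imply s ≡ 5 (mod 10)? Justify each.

(⇒) fails; (⇐) holds.

[⇒] This fails: take s = 15. Then 15 ≡ 5 (mod 10), but 15² = 225 ≡ 15 (mod 30), not 25.

[⇐] Conversely, the residues r modulo 30 with r² ≡ 25 (mod 30) are exactly {5, 25}, and each is ≡ 5 (mod 10).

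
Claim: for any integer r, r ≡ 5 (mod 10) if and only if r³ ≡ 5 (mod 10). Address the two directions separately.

Both directions hold; the statement is true.

(→) Suppose r ≡ 5 (mod 10). Write r = 10j + 5. Then (10j + 5)³ = 1000j³ + 1500j² + 750j + 125 = 10(100j³ + 150j² + 75j + 12) + 5, so r³ ≡ 5 (mod 10).

(←) Conversely, suppose r³ ≡ 5 (mod 10). The only residue r in {0, …, 9} with r³ ≡ 5 (mod 10) is r = 5, so r ≡ 5 (mod 10).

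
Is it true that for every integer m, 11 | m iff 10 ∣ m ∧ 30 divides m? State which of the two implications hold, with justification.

(⇒) fails and (⇐) fails.

[⇒] This fails: take m = 11. Certainly 11 ∣ 11, but 10 ∤ 11.

[⇐] This fails: take m = 30. Both 10 ∣ 30 and 30 ∣ 30, yet 30 is not a multiple of 11 (since 30 = 2·11 + 8), so 11 ∤ 30.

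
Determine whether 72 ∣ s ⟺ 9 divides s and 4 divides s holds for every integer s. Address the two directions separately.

(→) If 72 ∣ s, write s = 72q. Since 72 = 8·9, s = 9·(8q), so 9 ∣ s; and since 72 = 18·4, s = 4·(18q), so 4 ∣ s.

(←) This fails: take s = 36. Both 9 ∣ 36 and 4 ∣ 36, yet 36 is not a multiple of 72 (since 36 = 0·72 + 36), so 72 ∤ 36.

Only the forward implication holds.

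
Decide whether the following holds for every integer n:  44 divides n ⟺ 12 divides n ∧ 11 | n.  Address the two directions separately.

Only the reverse direction holds.

(→) This fails: take n = 44. Certainly 44 ∣ 44, but 12 ∤ 44.

(←) Suppose 12 ∣ n and 11 ∣ n. Any common multiple of 12 and 11 is a multiple of their lcm; here gcd(12, 11) = 1, so lcm(12, 11) = 12·11 = 132, so 132 ∣ n. Since 44 ∣ 132, it follows that 44 ∣ n.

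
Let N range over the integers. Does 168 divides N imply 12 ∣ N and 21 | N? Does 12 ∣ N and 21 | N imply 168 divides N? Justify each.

The forward direction holds; the converse fails.

(←) This fails: take N = 84. Both 12 ∣ 84 and 21 ∣ 84, yet 84 is not a multiple of 168 (since 84 = 0·168 + 84), so 168 ∤ 84.

(→) If 168 ∣ N, write N = 168q. Since 168 = 14·12, N = 12·(14q), so 12 ∣ N; and since 168 = 8·21, N = 21·(8q), so 21 ∣ N.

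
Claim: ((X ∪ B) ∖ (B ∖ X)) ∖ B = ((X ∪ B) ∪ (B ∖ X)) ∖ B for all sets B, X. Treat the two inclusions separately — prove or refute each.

Both inclusions hold.

(⟹) Let x ∈ ((X ∪ B) ∖ (B ∖ X)) ∖ B. Then x ∈ X and x ∉ B, from which x ∈ ((X ∪ B) ∪ (B ∖ X)) ∖ B.

(⟸) Let x ∈ ((X ∪ B) ∪ (B ∖ X)) ∖ B. Then x ∈ X and x ∉ B, from which x ∈ ((X ∪ B) ∖ (B ∖ X)) ∖ B.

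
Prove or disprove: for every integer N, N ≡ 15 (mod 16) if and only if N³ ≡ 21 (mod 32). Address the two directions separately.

Both directions fail.

[⇒] This fails: take N = 15. Then 15 ≡ 15 (mod 16), but 15³ = 3375 ≡ 15 (mod 32), not 21.

[⇐] This fails: take N = 13. Then 13³ = 2197 ≡ 21 (mod 32), yet 13 ≡ 13 (mod 16), not 15.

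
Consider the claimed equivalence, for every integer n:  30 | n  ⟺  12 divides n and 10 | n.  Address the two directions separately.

Forward direction. This fails: take n = 30. Certainly 30 ∣ 30, but 12 ∤ 30.

Converse. Suppose 12 ∣ n and 10 ∣ n. Any common multiple of 12 and 10 is a multiple of their lcm; here lcm(12, 10) = 12·10/gcd(12, 10) = 120/2 = 60, so 60 ∣ n. Since 30 ∣ 60, it follows that 30 ∣ n.

Only the converse holds.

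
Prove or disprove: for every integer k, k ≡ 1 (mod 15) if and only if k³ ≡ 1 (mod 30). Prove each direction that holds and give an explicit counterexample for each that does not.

The forward direction fails; the converse holds.

Forward direction. This fails: take k = 16. Then 16 ≡ 1 (mod 15), but 16³ = 4096 ≡ 16 (mod 30), not 1.

Converse. The residues r modulo 30 with r³ ≡ 1 (mod 30) are exactly {1}, and each is ≡ 1 (mod 15).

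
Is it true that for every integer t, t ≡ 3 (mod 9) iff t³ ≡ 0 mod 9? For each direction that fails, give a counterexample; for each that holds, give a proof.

(⟹) Suppose t ≡ 3 (mod 9). Write t = 9j + 3. Then (9j + 3)³ = 729j³ + 729j² + 243j + 27 = 9(81j³ + 81j² + 27j + 3) + 0, so t³ ≡ 0 (mod 9).

(⟸) This fails: take t = 0. Then 0³ = 0 ≡ 0 (mod 9), yet 0 ≡ 0 (mod 9), not 3.

The forward direction holds; the converse fails.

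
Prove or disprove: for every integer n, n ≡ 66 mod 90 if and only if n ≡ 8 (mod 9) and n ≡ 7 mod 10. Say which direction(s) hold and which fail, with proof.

(⟹) This fails: n = 66 gives 66 ≡ 66 (mod 90) but 66 ≡ 3 (mod 9), so the conjunction on the right does not hold.

(⟸) This fails: n = 17 satisfies both congruences on the right (17 ≡ 8 mod 9 and 17 ≡ 7 mod 10) yet 17 ≡ 17 (mod 90), not 66.

Both directions fail.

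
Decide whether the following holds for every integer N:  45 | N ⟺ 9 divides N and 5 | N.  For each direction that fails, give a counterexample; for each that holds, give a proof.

(→) If 45 ∣ N, write N = 45q. Since 45 = 5·9, N = 9·(5q), so 9 ∣ N; and since 45 = 9·5, N = 5·(9q), so 5 ∣ N.

(←) Suppose 9 ∣ N and 5 ∣ N. Any common multiple of 9 and 5 is a multiple of their lcm; here gcd(9, 5) = 1, so lcm(9, 5) = 9·5 = 45, so 45 ∣ N.

Both directions hold.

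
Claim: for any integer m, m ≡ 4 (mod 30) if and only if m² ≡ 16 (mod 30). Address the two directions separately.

(⟹) Suppose m ≡ 4 (mod 30). Write m = 30j + 4. Then (30j + 4)² = 900j² + 240j + 16 = 30(30j² + 8j) + 16, so m² ≡ 16 (mod 30).

(⟸) This fails: take m = 14. Then 14² = 196 ≡ 16 (mod 30), yet 14 ≡ 14 (mod 30), not 4.

Only the forward implication holds.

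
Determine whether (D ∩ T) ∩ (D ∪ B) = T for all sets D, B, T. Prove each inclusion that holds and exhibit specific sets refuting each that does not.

The sets are not equal: only the forward inclusion holds.

(⟹) Let x ∈ (D ∩ T) ∩ (D ∪ B). Then either x ∈ D ∩ T and x ∉ B; or x ∈ D ∩ B ∩ T. In each case x ∈ T, so (D ∩ T) ∩ (D ∪ B) ⊆ T.

(⟸) This inclusion fails. Take D = ∅, B = ∅, T = {1}; then 1 ∈ T but 1 ∉ (D ∩ T) ∩ (D ∪ B).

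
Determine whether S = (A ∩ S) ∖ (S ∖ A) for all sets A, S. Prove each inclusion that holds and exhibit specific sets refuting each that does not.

The sets are not equal: only the reverse inclusion holds.

(⟸) Let x ∈ (A ∩ S) ∖ (S ∖ A). Then x ∈ A ∩ S, from which x ∈ S.

(⟹) This inclusion fails. Take A = ∅, S = {1}; then 1 ∈ S but 1 ∉ (A ∩ S) ∖ (S ∖ A).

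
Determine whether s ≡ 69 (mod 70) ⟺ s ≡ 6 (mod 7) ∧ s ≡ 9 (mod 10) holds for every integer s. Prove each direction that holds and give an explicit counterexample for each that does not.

(⟹) Suppose s ≡ 69 (mod 70); write s = 70j + 69. Since 7 ∣ 70, reducing mod 7 gives s ≡ 69 ≡ 6 (mod 7); since 10 ∣ 70, reducing mod 10 gives s ≡ 69 ≡ 9 (mod 10).

(⟸) Conversely, if s ≡ 6 (mod 7) and s ≡ 9 (mod 10), then by the Chinese remainder theorem s ≡ 69 (mod 70). This is exactly s ≡ 69 (mod 70).

Both directions hold.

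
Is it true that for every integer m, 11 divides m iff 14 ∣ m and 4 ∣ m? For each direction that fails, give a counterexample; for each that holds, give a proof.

[⇒] This fails: take m = 11. Certainly 11 ∣ 11, but 14 ∤ 11.

[⇐] This fails: take m = 28. Both 14 ∣ 28 and 4 ∣ 28, yet 28 is not a multiple of 11 (since 28 = 2·11 + 6), so 11 ∤ 28.

(⇒) fails and (⇐) fails.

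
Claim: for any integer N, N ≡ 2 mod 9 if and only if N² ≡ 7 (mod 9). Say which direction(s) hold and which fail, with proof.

(→) This fails: take N = 2. Then 2 ≡ 2 (mod 9), but 2² = 4 ≡ 4 (mod 9), not 7.

(←) This fails: take N = 4. Then 4² = 16 ≡ 7 (mod 9), yet 4 ≡ 4 (mod 9), not 2.

Neither direction holds.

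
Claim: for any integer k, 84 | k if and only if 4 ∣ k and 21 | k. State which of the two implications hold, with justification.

The biconditional holds.

[⇐] Suppose 4 ∣ k and 21 ∣ k. Any common multiple of 4 and 21 is a multiple of their lcm; here gcd(4, 21) = 1, so lcm(4, 21) = 4·21 = 84, so 84 ∣ k.

[⇒] If 84 ∣ k, write k = 84q. Since 84 = 21·4, k = 4·(21q), so 4 ∣ k; and since 84 = 4·21, k = 21·(4q), so 21 ∣ k.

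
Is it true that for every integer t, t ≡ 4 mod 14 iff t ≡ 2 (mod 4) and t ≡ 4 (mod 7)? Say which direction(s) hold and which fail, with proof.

The forward direction fails; the converse holds.

(⟹) This fails: t = 4 gives 4 ≡ 4 (mod 14) but 4 ≡ 0 (mod 4), so the conjunction on the right does not hold.

(⟸) Conversely, if t ≡ 2 (mod 4) and t ≡ 4 (mod 7), then by the Chinese remainder theorem t ≡ 18 (mod 28). Since 18 ≡ 4 (mod 14) and 14 ∣ 28, we get t ≡ 4 (mod 14).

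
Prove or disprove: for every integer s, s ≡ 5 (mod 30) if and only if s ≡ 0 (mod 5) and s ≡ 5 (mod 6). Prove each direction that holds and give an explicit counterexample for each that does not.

Both directions hold; the statement is true.

(←) If s ≡ 0 (mod 5) and s ≡ 5 (mod 6), then by the Chinese remainder theorem s ≡ 5 (mod 30). This is exactly s ≡ 5 (mod 30).

(→) Suppose s ≡ 5 (mod 30); write s = 30j + 5. Since 5 ∣ 30, reducing mod 5 gives s ≡ 5 ≡ 0 (mod 5); since 6 ∣ 30, reducing mod 6 gives s ≡ 5 (mod 6).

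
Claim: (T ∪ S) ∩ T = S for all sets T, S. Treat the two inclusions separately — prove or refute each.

(⟹) This inclusion fails. Take T = {1}, S = ∅; then 1 ∈ (T ∪ S) ∩ T but 1 ∉ S.

(⟸) This inclusion fails. Take T = ∅, S = {1}; then 1 ∈ S but 1 ∉ (T ∪ S) ∩ T.

Neither inclusion holds.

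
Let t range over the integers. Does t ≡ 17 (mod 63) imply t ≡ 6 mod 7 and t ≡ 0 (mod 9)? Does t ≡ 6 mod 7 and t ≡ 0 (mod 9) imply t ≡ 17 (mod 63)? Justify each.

(⇒) This fails: t = 17 gives 17 ≡ 17 (mod 63) but 17 ≡ 3 (mod 7), so the conjunction on the right does not hold.

(⇐) This fails: t = 27 satisfies both congruences on the right (27 ≡ 6 mod 7 and 27 ≡ 0 mod 9) yet 27 ≡ 27 (mod 63), not 17.

(⇒) fails and (⇐) fails.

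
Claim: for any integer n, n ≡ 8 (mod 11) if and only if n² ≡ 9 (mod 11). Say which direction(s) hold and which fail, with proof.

(→) Suppose n ≡ 8 (mod 11). Write n = 11j + 8. Then (11j + 8)² = 121j² + 176j + 64 = 11(11j² + 16j + 5) + 9, so n² ≡ 9 (mod 11).

(←) This fails: take n = 3. Then 3² = 9 ≡ 9 (mod 11), yet 3 ≡ 3 (mod 11), not 8.

The forward direction holds; the converse fails.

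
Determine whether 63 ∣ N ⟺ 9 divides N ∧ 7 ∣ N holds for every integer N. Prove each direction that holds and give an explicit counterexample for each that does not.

The biconditional holds.

(←) Suppose 9 ∣ N and 7 ∣ N. Any common multiple of 9 and 7 is a multiple of their lcm; here gcd(9, 7) = 1, so lcm(9, 7) = 9·7 = 63, so 63 ∣ N.

(→) If 63 ∣ N, write N = 63q. Since 63 = 7·9, N = 9·(7q), so 9 ∣ N; and since 63 = 9·7, N = 7·(9q), so 7 ∣ N.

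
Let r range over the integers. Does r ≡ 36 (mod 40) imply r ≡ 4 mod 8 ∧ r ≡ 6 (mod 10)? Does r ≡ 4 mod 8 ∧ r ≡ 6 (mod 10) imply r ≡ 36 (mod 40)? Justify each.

Equivalent; both directions hold.

[⇒] Suppose r ≡ 36 (mod 40); write r = 40j + 36. Since 8 ∣ 40, reducing mod 8 gives r ≡ 36 ≡ 4 (mod 8); since 10 ∣ 40, reducing mod 10 gives r ≡ 36 ≡ 6 (mod 10).

[⇐] Conversely, if r ≡ 4 (mod 8) and r ≡ 6 (mod 10), then by the Chinese remainder theorem r ≡ 36 (mod 40). This is exactly r ≡ 36 (mod 40).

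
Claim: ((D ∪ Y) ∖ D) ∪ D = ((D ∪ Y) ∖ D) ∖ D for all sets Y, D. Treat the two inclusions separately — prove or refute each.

(⊆) fails; (⊇) holds.

Reverse inclusion. Let x ∈ ((D ∪ Y) ∖ D) ∖ D. Then x ∈ Y and x ∉ D, from which x ∈ ((D ∪ Y) ∖ D) ∪ D.

Forward inclusion. This inclusion fails. Take Y = ∅, D = {1}; then 1 ∈ ((D ∪ Y) ∖ D) ∪ D but 1 ∉ ((D ∪ Y) ∖ D) ∖ D.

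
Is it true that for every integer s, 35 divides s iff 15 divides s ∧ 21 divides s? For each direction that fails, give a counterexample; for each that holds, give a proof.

(⇒) This fails: take s = 35. Certainly 35 ∣ 35, but 15 ∤ 35.

(⇐) Suppose 15 ∣ s and 21 ∣ s. Any common multiple of 15 and 21 is a multiple of their lcm; here lcm(15, 21) = 15·21/gcd(15, 21) = 315/3 = 105, so 105 ∣ s. Since 35 ∣ 105, it follows that 35 ∣ s.

Only the converse holds.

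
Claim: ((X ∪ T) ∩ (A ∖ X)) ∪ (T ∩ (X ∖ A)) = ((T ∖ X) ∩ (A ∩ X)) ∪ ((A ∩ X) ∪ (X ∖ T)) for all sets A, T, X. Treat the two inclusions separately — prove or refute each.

(⊆) This inclusion fails. Take A = {1}, T = {1}, X = ∅; then 1 ∈ ((X ∪ T) ∩ (A ∖ X)) ∪ (T ∩ (X ∖ A)) but 1 ∉ ((T ∖ X) ∩ (A ∩ X)) ∪ ((A ∩ X) ∪ (X ∖ T)).

(⊇) This inclusion fails. Take A = ∅, T = ∅, X = {1}; then 1 ∈ ((T ∖ X) ∩ (A ∩ X)) ∪ ((A ∩ X) ∪ (X ∖ T)) but 1 ∉ ((X ∪ T) ∩ (A ∖ X)) ∪ (T ∩ (X ∖ A)).

Neither inclusion holds.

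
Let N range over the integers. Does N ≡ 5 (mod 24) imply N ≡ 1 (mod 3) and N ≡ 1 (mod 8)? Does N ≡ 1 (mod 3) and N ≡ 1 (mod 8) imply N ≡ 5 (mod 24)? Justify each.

Neither implication holds.

(⟹) This fails: N = 5 gives 5 ≡ 5 (mod 24) but 5 ≡ 2 (mod 3), so the conjunction on the right does not hold.

(⟸) This fails: N = 1 satisfies both congruences on the right (1 ≡ 1 mod 3 and 1 ≡ 1 mod 8) yet 1 ≡ 1 (mod 24), not 5.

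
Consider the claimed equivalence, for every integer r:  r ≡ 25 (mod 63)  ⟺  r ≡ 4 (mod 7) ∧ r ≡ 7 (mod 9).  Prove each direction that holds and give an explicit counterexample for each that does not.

(⟸) If r ≡ 4 (mod 7) and r ≡ 7 (mod 9), then by the Chinese remainder theorem r ≡ 25 (mod 63). This is exactly r ≡ 25 (mod 63).

(⟹) Suppose r ≡ 25 (mod 63); write r = 63j + 25. Since 7 ∣ 63, reducing mod 7 gives r ≡ 25 ≡ 4 (mod 7); since 9 ∣ 63, reducing mod 9 gives r ≡ 25 ≡ 7 (mod 9).

Both directions hold.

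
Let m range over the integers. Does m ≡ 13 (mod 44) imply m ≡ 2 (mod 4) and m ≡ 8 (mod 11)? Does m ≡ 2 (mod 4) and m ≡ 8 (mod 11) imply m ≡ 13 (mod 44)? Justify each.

(→) This fails: m = 13 gives 13 ≡ 13 (mod 44) but 13 ≡ 1 (mod 4), so the conjunction on the right does not hold.

(←) This fails: m = 30 satisfies both congruences on the right (30 ≡ 2 mod 4 and 30 ≡ 8 mod 11) yet 30 ≡ 30 (mod 44), not 13.

Neither direction holds.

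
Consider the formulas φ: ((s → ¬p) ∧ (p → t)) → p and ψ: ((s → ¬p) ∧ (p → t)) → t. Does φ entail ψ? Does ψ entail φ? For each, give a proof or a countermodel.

The forward direction holds; the converse fails.

(⟹) Assume the antecedent. If t is true, ((s → ¬p) ∧ (p → t)) → t reduces to true regardless of the other variables. If t is false, the antecedent forces (t = F, s = F, p = T) or (t = F, s = T, p = T), and ((s → ¬p) ∧ (p → t)) → t holds there. Either way ((s → ¬p) ∧ (p → t)) → t holds.

(⟸) This fails. Under t = T, s = F, p = F, the left side is false but the right side is true.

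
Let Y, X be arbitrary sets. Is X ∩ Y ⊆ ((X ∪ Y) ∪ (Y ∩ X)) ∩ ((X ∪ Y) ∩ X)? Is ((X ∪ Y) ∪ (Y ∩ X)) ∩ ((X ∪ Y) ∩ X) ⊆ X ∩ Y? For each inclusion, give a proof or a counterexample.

(⟹) Let x ∈ X ∩ Y. Then x ∈ Y ∩ X, from which x ∈ ((X ∪ Y) ∪ (Y ∩ X)) ∩ ((X ∪ Y) ∩ X).

(⟸) This inclusion fails. Take Y = ∅, X = {1}; then 1 ∈ ((X ∪ Y) ∪ (Y ∩ X)) ∩ ((X ∪ Y) ∩ X) but 1 ∉ X ∩ Y.

The sets are not equal: only the forward inclusion holds.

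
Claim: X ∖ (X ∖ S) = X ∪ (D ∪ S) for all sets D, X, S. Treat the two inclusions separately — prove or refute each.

Forward inclusion. Let x ∈ X ∖ (X ∖ S). Then either x ∈ X ∩ S and x ∉ D; or x ∈ D ∩ X ∩ S. In each case x ∈ X ∪ (D ∪ S), so X ∖ (X ∖ S) ⊆ X ∪ (D ∪ S).

Reverse inclusion. This inclusion fails. Take D = {1}, X = ∅, S = ∅; then 1 ∈ X ∪ (D ∪ S) but 1 ∉ X ∖ (X ∖ S).

(⊆) holds; (⊇) fails.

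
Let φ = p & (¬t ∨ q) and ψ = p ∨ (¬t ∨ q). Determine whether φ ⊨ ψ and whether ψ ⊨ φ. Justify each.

(⟹) Assume the antecedent. If t is true, the antecedent forces (t = T, p = T, q = T), and p ∨ (¬t ∨ q) holds there. If t is false, p ∨ (¬t ∨ q) reduces to true regardless of the other variables. Either way p ∨ (¬t ∨ q) holds.

(⟸) This fails. Under t = F, p = F, q = F, the left side is false but the right side is true.

Not equivalent: only (⇒) holds.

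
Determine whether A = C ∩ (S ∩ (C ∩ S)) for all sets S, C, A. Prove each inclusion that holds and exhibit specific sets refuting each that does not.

Forward inclusion. This inclusion fails. Take S = ∅, C = ∅, A = {1}; then 1 ∈ A but 1 ∉ C ∩ (S ∩ (C ∩ S)).

Reverse inclusion. This inclusion fails. Take S = {1}, C = {1}, A = ∅; then 1 ∈ C ∩ (S ∩ (C ∩ S)) but 1 ∉ A.

Both inclusions fail.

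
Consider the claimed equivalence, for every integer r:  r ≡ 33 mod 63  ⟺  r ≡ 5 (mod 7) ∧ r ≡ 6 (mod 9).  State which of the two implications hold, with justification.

Converse. If r ≡ 5 (mod 7) and r ≡ 6 (mod 9), then by the Chinese remainder theorem r ≡ 33 (mod 63). This is exactly r ≡ 33 (mod 63).

Forward direction. Suppose r ≡ 33 (mod 63); write r = 63j + 33. Since 7 ∣ 63, reducing mod 7 gives r ≡ 33 ≡ 5 (mod 7); since 9 ∣ 63, reducing mod 9 gives r ≡ 33 ≡ 6 (mod 9).

Both directions hold.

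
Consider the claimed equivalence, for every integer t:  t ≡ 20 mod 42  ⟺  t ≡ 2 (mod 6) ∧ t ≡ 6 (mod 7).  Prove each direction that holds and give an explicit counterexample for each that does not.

Both implications hold.

(→) Suppose t ≡ 20 (mod 42); write t = 42j + 20. Since 6 ∣ 42, reducing mod 6 gives t ≡ 20 ≡ 2 (mod 6); since 7 ∣ 42, reducing mod 7 gives t ≡ 20 ≡ 6 (mod 7).

(←) Conversely, if t ≡ 2 (mod 6) and t ≡ 6 (mod 7), then by the Chinese remainder theorem t ≡ 20 (mod 42). This is exactly t ≡ 20 (mod 42).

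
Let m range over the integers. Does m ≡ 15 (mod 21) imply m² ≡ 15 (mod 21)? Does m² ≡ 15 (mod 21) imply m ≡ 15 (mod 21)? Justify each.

(⇒) holds; (⇐) fails.

(←) This fails: take m = 6. Then 6² = 36 ≡ 15 (mod 21), yet 6 ≡ 6 (mod 21), not 15.

(→) Suppose m ≡ 15 (mod 21). Write m = 21j + 15. Then (21j + 15)² = 441j² + 630j + 225 = 21(21j² + 30j + 10) + 15, so m² ≡ 15 (mod 21).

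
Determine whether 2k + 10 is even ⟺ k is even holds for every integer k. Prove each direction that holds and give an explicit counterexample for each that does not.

Only the reverse direction holds.

Forward direction. This fails: take k = 3. Then 2k + 10 = 16, which is even, yet k = 3 is odd, not even.

Converse. Suppose k is even. Since 2 is even, 2k is even for every k, so 2k + 10 has the same parity as 10, which is even. Hence 2k + 10 is even.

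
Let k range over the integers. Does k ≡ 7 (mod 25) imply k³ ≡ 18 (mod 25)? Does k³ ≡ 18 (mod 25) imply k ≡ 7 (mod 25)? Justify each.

Both implications hold.

Forward direction. Suppose k ≡ 7 (mod 25). Write k = 25j + 7. Then (25j + 7)³ = 15625j³ + 13125j² + 3675j + 343 = 25(625j³ + 525j² + 147j + 13) + 18, so k³ ≡ 18 (mod 25).

Converse. Suppose k³ ≡ 18 (mod 25). The only residue r in {0, …, 24} with r³ ≡ 18 (mod 25) is r = 7, so k ≡ 7 (mod 25).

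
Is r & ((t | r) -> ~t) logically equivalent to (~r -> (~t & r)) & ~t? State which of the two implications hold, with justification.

[⇒] Assume the antecedent. If t is true, the antecedent cannot hold. If t is false, the antecedent forces (t = F, r = T), and (~r -> (~t & r)) & ~t holds there. Either way (~r -> (~t & r)) & ~t holds.

[⇐] Assume the antecedent. If t is true, the antecedent cannot hold. If t is false, the antecedent forces (t = F, r = T), and r & ((t | r) -> ~t) holds there. Either way r & ((t | r) -> ~t) holds.

The biconditional holds.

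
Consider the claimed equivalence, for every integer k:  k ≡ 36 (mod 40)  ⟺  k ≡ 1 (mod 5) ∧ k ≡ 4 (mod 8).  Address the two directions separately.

[⇒] Suppose k ≡ 36 (mod 40); write k = 40j + 36. Since 5 ∣ 40, reducing mod 5 gives k ≡ 36 ≡ 1 (mod 5); since 8 ∣ 40, reducing mod 8 gives k ≡ 36 ≡ 4 (mod 8).

[⇐] Conversely, if k ≡ 1 (mod 5) and k ≡ 4 (mod 8), then by the Chinese remainder theorem k ≡ 36 (mod 40). This is exactly k ≡ 36 (mod 40).

Both directions hold; the statement is true.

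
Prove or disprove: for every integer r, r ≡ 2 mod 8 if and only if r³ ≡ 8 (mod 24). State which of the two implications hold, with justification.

(⇒) fails and (⇐) fails.

[⇒] This fails: take r = 10. Then 10 ≡ 2 (mod 8), but 10³ = 1000 ≡ 16 (mod 24), not 8.

[⇐] This fails: take r = 8. Then 8³ = 512 ≡ 8 (mod 24), yet 8 ≡ 0 (mod 8), not 2.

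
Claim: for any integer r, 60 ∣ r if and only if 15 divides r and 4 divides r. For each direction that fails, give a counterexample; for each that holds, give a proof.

Forward direction. If 60 ∣ r, write r = 60q. Since 60 = 4·15, r = 15·(4q), so 15 ∣ r; and since 60 = 15·4, r = 4·(15q), so 4 ∣ r.

Converse. Suppose 15 ∣ r and 4 ∣ r. Any common multiple of 15 and 4 is a multiple of their lcm; here gcd(15, 4) = 1, so lcm(15, 4) = 15·4 = 60, so 60 ∣ r.

The biconditional holds.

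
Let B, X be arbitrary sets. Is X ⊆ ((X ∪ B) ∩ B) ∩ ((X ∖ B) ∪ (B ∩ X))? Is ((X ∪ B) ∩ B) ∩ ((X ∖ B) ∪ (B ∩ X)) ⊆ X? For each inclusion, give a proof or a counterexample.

The sets are not equal: only the reverse inclusion holds.

Forward inclusion. This inclusion fails. Take B = ∅, X = {1}; then 1 ∈ X but 1 ∉ ((X ∪ B) ∩ B) ∩ ((X ∖ B) ∪ (B ∩ X)).

Reverse inclusion. Let x ∈ ((X ∪ B) ∩ B) ∩ ((X ∖ B) ∪ (B ∩ X)). Then x ∈ B ∩ X, from which x ∈ X.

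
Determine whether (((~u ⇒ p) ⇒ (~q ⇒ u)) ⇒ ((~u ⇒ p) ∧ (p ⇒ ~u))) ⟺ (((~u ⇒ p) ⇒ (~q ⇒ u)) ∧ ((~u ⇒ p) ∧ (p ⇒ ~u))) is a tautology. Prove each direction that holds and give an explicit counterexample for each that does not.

Not equivalent: only (⇐) holds.

(⟸) Assume the antecedent. If p is true, the antecedent forces (p = T, q = T, u = F), and the consequent holds there. If p is false, the antecedent forces (p = F, q = F, u = T) or (p = F, q = T, u = T), and the consequent holds there. Either way the consequent holds.

(⟹) This fails. Under p = T, q = F, u = F, the left side is true but the right side is false.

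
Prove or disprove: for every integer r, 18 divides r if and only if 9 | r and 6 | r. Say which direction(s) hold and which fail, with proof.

Equivalent; both directions hold.

(⇒) If 18 ∣ r, write r = 18q. Since 18 = 2·9, r = 9·(2q), so 9 ∣ r; and since 18 = 3·6, r = 6·(3q), so 6 ∣ r.

(⇐) Suppose 9 ∣ r and 6 ∣ r. Any common multiple of 9 and 6 is a multiple of their lcm; here lcm(9, 6) = 9·6/gcd(9, 6) = 54/3 = 18, so 18 ∣ r.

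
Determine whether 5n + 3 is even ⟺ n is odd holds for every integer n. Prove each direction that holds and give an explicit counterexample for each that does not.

Both implications hold.

(⟹) Suppose 5n + 3 is even. Since 5 is odd, 5n and n have the same parity, so 5n + 3 ≡ n + 3 (mod 2). As 3 is odd, 5n + 3 is even exactly when n is odd. Thus n is odd.

(⟸) Conversely, suppose n is odd; write n = 2j + 1. Then 5n + 3 = 5·(2j + 1) + 3 = 2·5j + 8, which is even.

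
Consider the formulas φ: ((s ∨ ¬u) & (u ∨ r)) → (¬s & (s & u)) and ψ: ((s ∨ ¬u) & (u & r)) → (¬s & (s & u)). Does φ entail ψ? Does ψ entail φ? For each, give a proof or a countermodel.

(⇒) holds; (⇐) fails.

Converse. This fails. Under s = F, r = T, u = F, the left side is false but the right side is true.

Forward direction. Assume the antecedent. If s is true, the antecedent forces (s = T, r = F, u = F), and the consequent holds there. If s is false, the consequent reduces to true regardless of the other variables. Either way the consequent holds.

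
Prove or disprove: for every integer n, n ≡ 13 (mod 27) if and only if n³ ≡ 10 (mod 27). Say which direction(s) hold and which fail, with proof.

Forward direction. Suppose n ≡ 13 (mod 27). Write n = 27j + 13. Then (27j + 13)³ = 19683j³ + 28431j² + 13689j + 2197 = 27(729j³ + 1053j² + 507j + 81) + 10, so n³ ≡ 10 (mod 27).

Converse. This fails: take n = 4. Then 4³ = 64 ≡ 10 (mod 27), yet 4 ≡ 4 (mod 27), not 13.

(⇒) holds; (⇐) fails.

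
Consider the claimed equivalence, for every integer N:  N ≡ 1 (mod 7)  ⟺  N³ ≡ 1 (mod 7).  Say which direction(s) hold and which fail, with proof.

(⟹) Suppose N ≡ 1 (mod 7). Write N = 7j + 1. Then (7j + 1)³ = 343j³ + 147j² + 21j + 1 = 7(49j³ + 21j² + 3j) + 1, so N³ ≡ 1 (mod 7).

(⟸) This fails: take N = 2. Then 2³ = 8 ≡ 1 (mod 7), yet 2 ≡ 2 (mod 7), not 1.

Not equivalent: only (⇒) holds.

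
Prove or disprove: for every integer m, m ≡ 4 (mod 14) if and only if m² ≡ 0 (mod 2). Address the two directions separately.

[⇒] Suppose m ≡ 4 (mod 14). Then m² ≡ 4² = 16 (mod 14), and since 2 ∣ 14, also m² ≡ 0 (mod 2).

[⇐] This fails: take m = 0. Then 0² = 0 ≡ 0 (mod 2), yet 0 ≡ 0 (mod 14), not 4.

Only the forward implication holds.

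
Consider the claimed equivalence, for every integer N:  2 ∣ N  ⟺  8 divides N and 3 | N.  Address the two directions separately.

(⇒) fails; (⇐) holds.

(→) This fails: take N = 2. Certainly 2 ∣ 2, but 8 ∤ 2.

(←) Suppose 8 ∣ N and 3 ∣ N. Any common multiple of 8 and 3 is a multiple of their lcm; here gcd(8, 3) = 1, so lcm(8, 3) = 8·3 = 24, so 24 ∣ N. Since 2 ∣ 24, it follows that 2 ∣ N.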